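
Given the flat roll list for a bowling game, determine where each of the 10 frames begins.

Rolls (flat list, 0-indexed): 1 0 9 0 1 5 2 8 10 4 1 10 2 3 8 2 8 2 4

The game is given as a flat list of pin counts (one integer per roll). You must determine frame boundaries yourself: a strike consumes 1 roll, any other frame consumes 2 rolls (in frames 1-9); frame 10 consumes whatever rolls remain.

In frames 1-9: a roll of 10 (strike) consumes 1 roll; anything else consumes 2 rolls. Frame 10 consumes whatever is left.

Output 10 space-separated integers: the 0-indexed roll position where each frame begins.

Frame 1 starts at roll index 0: rolls=1,0 (sum=1), consumes 2 rolls
Frame 2 starts at roll index 2: rolls=9,0 (sum=9), consumes 2 rolls
Frame 3 starts at roll index 4: rolls=1,5 (sum=6), consumes 2 rolls
Frame 4 starts at roll index 6: rolls=2,8 (sum=10), consumes 2 rolls
Frame 5 starts at roll index 8: roll=10 (strike), consumes 1 roll
Frame 6 starts at roll index 9: rolls=4,1 (sum=5), consumes 2 rolls
Frame 7 starts at roll index 11: roll=10 (strike), consumes 1 roll
Frame 8 starts at roll index 12: rolls=2,3 (sum=5), consumes 2 rolls
Frame 9 starts at roll index 14: rolls=8,2 (sum=10), consumes 2 rolls
Frame 10 starts at roll index 16: 3 remaining rolls

Answer: 0 2 4 6 8 9 11 12 14 16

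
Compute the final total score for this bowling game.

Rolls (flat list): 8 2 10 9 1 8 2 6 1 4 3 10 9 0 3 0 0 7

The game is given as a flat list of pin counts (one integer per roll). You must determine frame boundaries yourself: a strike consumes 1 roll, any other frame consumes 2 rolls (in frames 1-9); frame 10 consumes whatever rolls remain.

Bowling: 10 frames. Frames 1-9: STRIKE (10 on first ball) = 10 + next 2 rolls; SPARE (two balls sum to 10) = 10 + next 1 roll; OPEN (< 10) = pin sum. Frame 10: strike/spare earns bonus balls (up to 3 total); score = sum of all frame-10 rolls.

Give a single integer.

Frame 1: SPARE (8+2=10). 10 + next roll (10) = 20. Cumulative: 20
Frame 2: STRIKE. 10 + next two rolls (9+1) = 20. Cumulative: 40
Frame 3: SPARE (9+1=10). 10 + next roll (8) = 18. Cumulative: 58
Frame 4: SPARE (8+2=10). 10 + next roll (6) = 16. Cumulative: 74
Frame 5: OPEN (6+1=7). Cumulative: 81
Frame 6: OPEN (4+3=7). Cumulative: 88
Frame 7: STRIKE. 10 + next two rolls (9+0) = 19. Cumulative: 107
Frame 8: OPEN (9+0=9). Cumulative: 116
Frame 9: OPEN (3+0=3). Cumulative: 119
Frame 10: OPEN. Sum of all frame-10 rolls (0+7) = 7. Cumulative: 126

Answer: 126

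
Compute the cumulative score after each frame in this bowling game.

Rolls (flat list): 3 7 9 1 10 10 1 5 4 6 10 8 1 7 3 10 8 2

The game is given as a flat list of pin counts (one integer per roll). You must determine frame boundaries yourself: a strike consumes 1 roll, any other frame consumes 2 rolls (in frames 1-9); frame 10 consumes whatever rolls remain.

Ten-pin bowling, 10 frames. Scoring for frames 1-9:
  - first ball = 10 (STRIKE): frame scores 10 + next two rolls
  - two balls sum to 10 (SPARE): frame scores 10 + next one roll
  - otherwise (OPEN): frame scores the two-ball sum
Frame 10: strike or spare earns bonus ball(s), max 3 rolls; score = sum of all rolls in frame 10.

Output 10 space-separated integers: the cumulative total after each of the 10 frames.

Answer: 19 39 60 76 82 102 121 130 150 170

Derivation:
Frame 1: SPARE (3+7=10). 10 + next roll (9) = 19. Cumulative: 19
Frame 2: SPARE (9+1=10). 10 + next roll (10) = 20. Cumulative: 39
Frame 3: STRIKE. 10 + next two rolls (10+1) = 21. Cumulative: 60
Frame 4: STRIKE. 10 + next two rolls (1+5) = 16. Cumulative: 76
Frame 5: OPEN (1+5=6). Cumulative: 82
Frame 6: SPARE (4+6=10). 10 + next roll (10) = 20. Cumulative: 102
Frame 7: STRIKE. 10 + next two rolls (8+1) = 19. Cumulative: 121
Frame 8: OPEN (8+1=9). Cumulative: 130
Frame 9: SPARE (7+3=10). 10 + next roll (10) = 20. Cumulative: 150
Frame 10: STRIKE. Sum of all frame-10 rolls (10+8+2) = 20. Cumulative: 170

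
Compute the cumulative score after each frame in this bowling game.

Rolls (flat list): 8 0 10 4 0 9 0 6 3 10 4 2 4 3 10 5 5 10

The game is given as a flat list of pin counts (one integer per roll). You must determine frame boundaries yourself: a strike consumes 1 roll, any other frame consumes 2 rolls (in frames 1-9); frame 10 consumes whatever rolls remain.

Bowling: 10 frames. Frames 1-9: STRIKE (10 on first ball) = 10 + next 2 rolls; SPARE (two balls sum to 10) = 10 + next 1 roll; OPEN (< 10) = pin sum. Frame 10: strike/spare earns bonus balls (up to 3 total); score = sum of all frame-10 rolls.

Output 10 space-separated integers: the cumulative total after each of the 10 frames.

Frame 1: OPEN (8+0=8). Cumulative: 8
Frame 2: STRIKE. 10 + next two rolls (4+0) = 14. Cumulative: 22
Frame 3: OPEN (4+0=4). Cumulative: 26
Frame 4: OPEN (9+0=9). Cumulative: 35
Frame 5: OPEN (6+3=9). Cumulative: 44
Frame 6: STRIKE. 10 + next two rolls (4+2) = 16. Cumulative: 60
Frame 7: OPEN (4+2=6). Cumulative: 66
Frame 8: OPEN (4+3=7). Cumulative: 73
Frame 9: STRIKE. 10 + next two rolls (5+5) = 20. Cumulative: 93
Frame 10: SPARE. Sum of all frame-10 rolls (5+5+10) = 20. Cumulative: 113

Answer: 8 22 26 35 44 60 66 73 93 113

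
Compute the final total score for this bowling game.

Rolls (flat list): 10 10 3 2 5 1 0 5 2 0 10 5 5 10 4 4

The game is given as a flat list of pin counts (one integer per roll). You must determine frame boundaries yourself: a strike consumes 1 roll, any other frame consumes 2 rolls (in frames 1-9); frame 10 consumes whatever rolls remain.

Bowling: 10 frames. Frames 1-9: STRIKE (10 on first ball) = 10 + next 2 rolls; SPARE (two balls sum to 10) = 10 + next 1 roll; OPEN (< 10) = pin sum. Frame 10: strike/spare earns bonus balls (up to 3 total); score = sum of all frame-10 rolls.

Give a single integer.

Answer: 122

Derivation:
Frame 1: STRIKE. 10 + next two rolls (10+3) = 23. Cumulative: 23
Frame 2: STRIKE. 10 + next two rolls (3+2) = 15. Cumulative: 38
Frame 3: OPEN (3+2=5). Cumulative: 43
Frame 4: OPEN (5+1=6). Cumulative: 49
Frame 5: OPEN (0+5=5). Cumulative: 54
Frame 6: OPEN (2+0=2). Cumulative: 56
Frame 7: STRIKE. 10 + next two rolls (5+5) = 20. Cumulative: 76
Frame 8: SPARE (5+5=10). 10 + next roll (10) = 20. Cumulative: 96
Frame 9: STRIKE. 10 + next two rolls (4+4) = 18. Cumulative: 114
Frame 10: OPEN. Sum of all frame-10 rolls (4+4) = 8. Cumulative: 122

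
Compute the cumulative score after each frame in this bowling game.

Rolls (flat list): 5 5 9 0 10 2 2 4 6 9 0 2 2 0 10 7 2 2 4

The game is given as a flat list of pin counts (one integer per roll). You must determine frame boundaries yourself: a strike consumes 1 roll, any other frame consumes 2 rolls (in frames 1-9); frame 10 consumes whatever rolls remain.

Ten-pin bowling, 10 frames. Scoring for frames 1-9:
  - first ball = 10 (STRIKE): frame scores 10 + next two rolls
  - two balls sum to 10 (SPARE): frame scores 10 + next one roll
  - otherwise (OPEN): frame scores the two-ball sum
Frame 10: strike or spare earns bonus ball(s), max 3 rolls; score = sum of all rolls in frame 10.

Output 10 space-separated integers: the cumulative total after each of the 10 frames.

Answer: 19 28 42 46 65 74 78 95 104 110

Derivation:
Frame 1: SPARE (5+5=10). 10 + next roll (9) = 19. Cumulative: 19
Frame 2: OPEN (9+0=9). Cumulative: 28
Frame 3: STRIKE. 10 + next two rolls (2+2) = 14. Cumulative: 42
Frame 4: OPEN (2+2=4). Cumulative: 46
Frame 5: SPARE (4+6=10). 10 + next roll (9) = 19. Cumulative: 65
Frame 6: OPEN (9+0=9). Cumulative: 74
Frame 7: OPEN (2+2=4). Cumulative: 78
Frame 8: SPARE (0+10=10). 10 + next roll (7) = 17. Cumulative: 95
Frame 9: OPEN (7+2=9). Cumulative: 104
Frame 10: OPEN. Sum of all frame-10 rolls (2+4) = 6. Cumulative: 110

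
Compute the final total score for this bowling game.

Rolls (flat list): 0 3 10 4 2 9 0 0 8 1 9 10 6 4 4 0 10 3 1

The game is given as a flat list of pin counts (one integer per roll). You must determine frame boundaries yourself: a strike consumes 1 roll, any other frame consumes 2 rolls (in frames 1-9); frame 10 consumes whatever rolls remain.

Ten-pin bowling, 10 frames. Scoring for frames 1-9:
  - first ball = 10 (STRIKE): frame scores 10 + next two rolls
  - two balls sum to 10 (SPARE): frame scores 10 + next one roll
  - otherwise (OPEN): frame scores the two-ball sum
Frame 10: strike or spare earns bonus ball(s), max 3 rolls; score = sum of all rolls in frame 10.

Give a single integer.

Frame 1: OPEN (0+3=3). Cumulative: 3
Frame 2: STRIKE. 10 + next two rolls (4+2) = 16. Cumulative: 19
Frame 3: OPEN (4+2=6). Cumulative: 25
Frame 4: OPEN (9+0=9). Cumulative: 34
Frame 5: OPEN (0+8=8). Cumulative: 42
Frame 6: SPARE (1+9=10). 10 + next roll (10) = 20. Cumulative: 62
Frame 7: STRIKE. 10 + next two rolls (6+4) = 20. Cumulative: 82
Frame 8: SPARE (6+4=10). 10 + next roll (4) = 14. Cumulative: 96
Frame 9: OPEN (4+0=4). Cumulative: 100
Frame 10: STRIKE. Sum of all frame-10 rolls (10+3+1) = 14. Cumulative: 114

Answer: 114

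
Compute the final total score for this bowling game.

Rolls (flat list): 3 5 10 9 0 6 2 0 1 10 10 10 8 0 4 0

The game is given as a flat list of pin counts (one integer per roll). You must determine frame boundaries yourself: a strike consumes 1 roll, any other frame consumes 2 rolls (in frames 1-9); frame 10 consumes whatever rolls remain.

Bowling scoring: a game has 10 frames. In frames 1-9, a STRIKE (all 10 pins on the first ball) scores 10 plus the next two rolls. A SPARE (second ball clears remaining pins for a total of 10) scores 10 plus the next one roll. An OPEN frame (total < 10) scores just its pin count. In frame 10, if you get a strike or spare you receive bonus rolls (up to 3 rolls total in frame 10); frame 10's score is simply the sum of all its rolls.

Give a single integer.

Frame 1: OPEN (3+5=8). Cumulative: 8
Frame 2: STRIKE. 10 + next two rolls (9+0) = 19. Cumulative: 27
Frame 3: OPEN (9+0=9). Cumulative: 36
Frame 4: OPEN (6+2=8). Cumulative: 44
Frame 5: OPEN (0+1=1). Cumulative: 45
Frame 6: STRIKE. 10 + next two rolls (10+10) = 30. Cumulative: 75
Frame 7: STRIKE. 10 + next two rolls (10+8) = 28. Cumulative: 103
Frame 8: STRIKE. 10 + next two rolls (8+0) = 18. Cumulative: 121
Frame 9: OPEN (8+0=8). Cumulative: 129
Frame 10: OPEN. Sum of all frame-10 rolls (4+0) = 4. Cumulative: 133

Answer: 133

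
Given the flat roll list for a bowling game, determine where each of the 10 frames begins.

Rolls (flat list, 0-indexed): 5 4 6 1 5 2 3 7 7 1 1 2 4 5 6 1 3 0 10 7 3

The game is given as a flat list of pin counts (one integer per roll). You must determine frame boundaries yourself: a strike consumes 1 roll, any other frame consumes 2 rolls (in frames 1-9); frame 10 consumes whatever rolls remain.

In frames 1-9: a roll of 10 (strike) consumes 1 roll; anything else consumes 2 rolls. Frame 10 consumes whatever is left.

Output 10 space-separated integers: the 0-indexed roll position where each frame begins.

Answer: 0 2 4 6 8 10 12 14 16 18

Derivation:
Frame 1 starts at roll index 0: rolls=5,4 (sum=9), consumes 2 rolls
Frame 2 starts at roll index 2: rolls=6,1 (sum=7), consumes 2 rolls
Frame 3 starts at roll index 4: rolls=5,2 (sum=7), consumes 2 rolls
Frame 4 starts at roll index 6: rolls=3,7 (sum=10), consumes 2 rolls
Frame 5 starts at roll index 8: rolls=7,1 (sum=8), consumes 2 rolls
Frame 6 starts at roll index 10: rolls=1,2 (sum=3), consumes 2 rolls
Frame 7 starts at roll index 12: rolls=4,5 (sum=9), consumes 2 rolls
Frame 8 starts at roll index 14: rolls=6,1 (sum=7), consumes 2 rolls
Frame 9 starts at roll index 16: rolls=3,0 (sum=3), consumes 2 rolls
Frame 10 starts at roll index 18: 3 remaining rolls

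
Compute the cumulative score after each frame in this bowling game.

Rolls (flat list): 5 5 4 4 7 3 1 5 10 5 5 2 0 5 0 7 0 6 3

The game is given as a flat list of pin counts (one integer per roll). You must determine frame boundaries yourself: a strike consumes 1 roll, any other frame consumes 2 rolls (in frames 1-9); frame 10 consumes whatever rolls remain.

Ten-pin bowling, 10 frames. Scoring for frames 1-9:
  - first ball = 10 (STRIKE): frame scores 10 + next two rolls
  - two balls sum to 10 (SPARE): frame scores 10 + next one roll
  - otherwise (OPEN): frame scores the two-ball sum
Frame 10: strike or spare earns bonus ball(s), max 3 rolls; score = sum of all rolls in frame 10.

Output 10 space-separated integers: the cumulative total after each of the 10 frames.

Answer: 14 22 33 39 59 71 73 78 85 94

Derivation:
Frame 1: SPARE (5+5=10). 10 + next roll (4) = 14. Cumulative: 14
Frame 2: OPEN (4+4=8). Cumulative: 22
Frame 3: SPARE (7+3=10). 10 + next roll (1) = 11. Cumulative: 33
Frame 4: OPEN (1+5=6). Cumulative: 39
Frame 5: STRIKE. 10 + next two rolls (5+5) = 20. Cumulative: 59
Frame 6: SPARE (5+5=10). 10 + next roll (2) = 12. Cumulative: 71
Frame 7: OPEN (2+0=2). Cumulative: 73
Frame 8: OPEN (5+0=5). Cumulative: 78
Frame 9: OPEN (7+0=7). Cumulative: 85
Frame 10: OPEN. Sum of all frame-10 rolls (6+3) = 9. Cumulative: 94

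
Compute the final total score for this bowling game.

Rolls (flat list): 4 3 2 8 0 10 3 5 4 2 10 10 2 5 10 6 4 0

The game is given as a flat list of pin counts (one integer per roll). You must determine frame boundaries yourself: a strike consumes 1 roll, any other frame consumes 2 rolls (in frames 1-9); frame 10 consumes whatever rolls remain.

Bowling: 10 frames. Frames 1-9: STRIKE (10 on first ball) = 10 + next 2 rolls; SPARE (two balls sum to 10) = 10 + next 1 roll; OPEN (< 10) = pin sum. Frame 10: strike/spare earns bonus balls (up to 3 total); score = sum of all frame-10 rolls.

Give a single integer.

Answer: 120

Derivation:
Frame 1: OPEN (4+3=7). Cumulative: 7
Frame 2: SPARE (2+8=10). 10 + next roll (0) = 10. Cumulative: 17
Frame 3: SPARE (0+10=10). 10 + next roll (3) = 13. Cumulative: 30
Frame 4: OPEN (3+5=8). Cumulative: 38
Frame 5: OPEN (4+2=6). Cumulative: 44
Frame 6: STRIKE. 10 + next two rolls (10+2) = 22. Cumulative: 66
Frame 7: STRIKE. 10 + next two rolls (2+5) = 17. Cumulative: 83
Frame 8: OPEN (2+5=7). Cumulative: 90
Frame 9: STRIKE. 10 + next two rolls (6+4) = 20. Cumulative: 110
Frame 10: SPARE. Sum of all frame-10 rolls (6+4+0) = 10. Cumulative: 120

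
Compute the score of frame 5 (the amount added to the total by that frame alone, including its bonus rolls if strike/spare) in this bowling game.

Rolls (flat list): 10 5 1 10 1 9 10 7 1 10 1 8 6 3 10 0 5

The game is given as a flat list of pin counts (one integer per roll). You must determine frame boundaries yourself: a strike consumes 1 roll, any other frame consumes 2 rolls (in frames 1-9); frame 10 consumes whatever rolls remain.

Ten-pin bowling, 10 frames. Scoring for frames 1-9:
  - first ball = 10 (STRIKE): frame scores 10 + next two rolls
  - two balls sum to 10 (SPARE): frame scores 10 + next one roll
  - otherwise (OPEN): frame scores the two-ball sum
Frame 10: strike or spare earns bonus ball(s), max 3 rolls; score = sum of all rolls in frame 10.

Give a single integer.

Frame 1: STRIKE. 10 + next two rolls (5+1) = 16. Cumulative: 16
Frame 2: OPEN (5+1=6). Cumulative: 22
Frame 3: STRIKE. 10 + next two rolls (1+9) = 20. Cumulative: 42
Frame 4: SPARE (1+9=10). 10 + next roll (10) = 20. Cumulative: 62
Frame 5: STRIKE. 10 + next two rolls (7+1) = 18. Cumulative: 80
Frame 6: OPEN (7+1=8). Cumulative: 88
Frame 7: STRIKE. 10 + next two rolls (1+8) = 19. Cumulative: 107

Answer: 18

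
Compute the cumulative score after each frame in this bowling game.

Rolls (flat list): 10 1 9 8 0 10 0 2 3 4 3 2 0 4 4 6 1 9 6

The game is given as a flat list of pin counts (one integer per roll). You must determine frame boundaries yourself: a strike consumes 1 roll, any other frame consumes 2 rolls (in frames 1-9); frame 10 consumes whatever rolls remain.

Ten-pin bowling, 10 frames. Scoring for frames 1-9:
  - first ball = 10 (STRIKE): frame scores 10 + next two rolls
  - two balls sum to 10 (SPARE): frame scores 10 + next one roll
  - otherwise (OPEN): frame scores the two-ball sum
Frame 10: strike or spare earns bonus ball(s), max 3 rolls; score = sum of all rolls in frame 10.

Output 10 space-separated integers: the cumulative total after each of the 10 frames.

Frame 1: STRIKE. 10 + next two rolls (1+9) = 20. Cumulative: 20
Frame 2: SPARE (1+9=10). 10 + next roll (8) = 18. Cumulative: 38
Frame 3: OPEN (8+0=8). Cumulative: 46
Frame 4: STRIKE. 10 + next two rolls (0+2) = 12. Cumulative: 58
Frame 5: OPEN (0+2=2). Cumulative: 60
Frame 6: OPEN (3+4=7). Cumulative: 67
Frame 7: OPEN (3+2=5). Cumulative: 72
Frame 8: OPEN (0+4=4). Cumulative: 76
Frame 9: SPARE (4+6=10). 10 + next roll (1) = 11. Cumulative: 87
Frame 10: SPARE. Sum of all frame-10 rolls (1+9+6) = 16. Cumulative: 103

Answer: 20 38 46 58 60 67 72 76 87 103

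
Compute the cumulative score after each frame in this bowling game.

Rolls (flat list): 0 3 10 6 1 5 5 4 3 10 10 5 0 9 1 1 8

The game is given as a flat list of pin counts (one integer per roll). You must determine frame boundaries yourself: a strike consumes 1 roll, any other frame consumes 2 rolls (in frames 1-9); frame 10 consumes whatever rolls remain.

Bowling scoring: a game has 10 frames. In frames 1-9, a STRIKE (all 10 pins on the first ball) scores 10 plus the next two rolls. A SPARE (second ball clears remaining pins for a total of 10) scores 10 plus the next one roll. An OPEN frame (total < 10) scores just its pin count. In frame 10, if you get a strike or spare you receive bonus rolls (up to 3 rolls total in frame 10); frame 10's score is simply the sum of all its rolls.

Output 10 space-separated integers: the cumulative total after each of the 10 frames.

Answer: 3 20 27 41 48 73 88 93 104 113

Derivation:
Frame 1: OPEN (0+3=3). Cumulative: 3
Frame 2: STRIKE. 10 + next two rolls (6+1) = 17. Cumulative: 20
Frame 3: OPEN (6+1=7). Cumulative: 27
Frame 4: SPARE (5+5=10). 10 + next roll (4) = 14. Cumulative: 41
Frame 5: OPEN (4+3=7). Cumulative: 48
Frame 6: STRIKE. 10 + next two rolls (10+5) = 25. Cumulative: 73
Frame 7: STRIKE. 10 + next two rolls (5+0) = 15. Cumulative: 88
Frame 8: OPEN (5+0=5). Cumulative: 93
Frame 9: SPARE (9+1=10). 10 + next roll (1) = 11. Cumulative: 104
Frame 10: OPEN. Sum of all frame-10 rolls (1+8) = 9. Cumulative: 113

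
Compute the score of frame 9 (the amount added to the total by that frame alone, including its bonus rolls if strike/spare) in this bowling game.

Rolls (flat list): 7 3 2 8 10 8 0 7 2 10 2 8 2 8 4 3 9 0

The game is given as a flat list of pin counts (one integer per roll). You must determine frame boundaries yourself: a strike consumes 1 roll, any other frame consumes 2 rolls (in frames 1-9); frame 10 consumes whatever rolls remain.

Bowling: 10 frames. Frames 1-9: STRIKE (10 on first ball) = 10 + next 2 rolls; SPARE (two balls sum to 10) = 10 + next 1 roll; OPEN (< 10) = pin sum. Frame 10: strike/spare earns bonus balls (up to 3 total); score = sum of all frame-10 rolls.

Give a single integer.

Answer: 7

Derivation:
Frame 1: SPARE (7+3=10). 10 + next roll (2) = 12. Cumulative: 12
Frame 2: SPARE (2+8=10). 10 + next roll (10) = 20. Cumulative: 32
Frame 3: STRIKE. 10 + next two rolls (8+0) = 18. Cumulative: 50
Frame 4: OPEN (8+0=8). Cumulative: 58
Frame 5: OPEN (7+2=9). Cumulative: 67
Frame 6: STRIKE. 10 + next two rolls (2+8) = 20. Cumulative: 87
Frame 7: SPARE (2+8=10). 10 + next roll (2) = 12. Cumulative: 99
Frame 8: SPARE (2+8=10). 10 + next roll (4) = 14. Cumulative: 113
Frame 9: OPEN (4+3=7). Cumulative: 120
Frame 10: OPEN. Sum of all frame-10 rolls (9+0) = 9. Cumulative: 129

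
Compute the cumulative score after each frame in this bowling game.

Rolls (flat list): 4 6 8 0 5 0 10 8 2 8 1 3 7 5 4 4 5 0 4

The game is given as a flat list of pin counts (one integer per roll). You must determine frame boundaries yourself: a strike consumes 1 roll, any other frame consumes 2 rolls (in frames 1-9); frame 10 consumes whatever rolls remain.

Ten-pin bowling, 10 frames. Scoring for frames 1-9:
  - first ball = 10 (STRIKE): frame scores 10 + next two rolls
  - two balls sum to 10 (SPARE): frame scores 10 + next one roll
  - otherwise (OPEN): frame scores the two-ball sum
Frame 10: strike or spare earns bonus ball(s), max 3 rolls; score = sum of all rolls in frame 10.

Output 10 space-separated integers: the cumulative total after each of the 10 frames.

Answer: 18 26 31 51 69 78 93 102 111 115

Derivation:
Frame 1: SPARE (4+6=10). 10 + next roll (8) = 18. Cumulative: 18
Frame 2: OPEN (8+0=8). Cumulative: 26
Frame 3: OPEN (5+0=5). Cumulative: 31
Frame 4: STRIKE. 10 + next two rolls (8+2) = 20. Cumulative: 51
Frame 5: SPARE (8+2=10). 10 + next roll (8) = 18. Cumulative: 69
Frame 6: OPEN (8+1=9). Cumulative: 78
Frame 7: SPARE (3+7=10). 10 + next roll (5) = 15. Cumulative: 93
Frame 8: OPEN (5+4=9). Cumulative: 102
Frame 9: OPEN (4+5=9). Cumulative: 111
Frame 10: OPEN. Sum of all frame-10 rolls (0+4) = 4. Cumulative: 115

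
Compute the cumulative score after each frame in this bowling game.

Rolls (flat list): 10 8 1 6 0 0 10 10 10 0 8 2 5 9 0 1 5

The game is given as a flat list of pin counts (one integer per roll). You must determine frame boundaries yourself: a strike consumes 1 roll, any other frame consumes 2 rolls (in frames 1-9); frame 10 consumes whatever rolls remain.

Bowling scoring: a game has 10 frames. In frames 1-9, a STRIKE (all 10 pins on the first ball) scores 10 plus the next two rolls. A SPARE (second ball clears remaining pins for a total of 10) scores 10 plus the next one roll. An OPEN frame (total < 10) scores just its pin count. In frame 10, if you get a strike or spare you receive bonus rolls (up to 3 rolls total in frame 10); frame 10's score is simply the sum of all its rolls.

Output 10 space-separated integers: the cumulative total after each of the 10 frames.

Frame 1: STRIKE. 10 + next two rolls (8+1) = 19. Cumulative: 19
Frame 2: OPEN (8+1=9). Cumulative: 28
Frame 3: OPEN (6+0=6). Cumulative: 34
Frame 4: SPARE (0+10=10). 10 + next roll (10) = 20. Cumulative: 54
Frame 5: STRIKE. 10 + next two rolls (10+0) = 20. Cumulative: 74
Frame 6: STRIKE. 10 + next two rolls (0+8) = 18. Cumulative: 92
Frame 7: OPEN (0+8=8). Cumulative: 100
Frame 8: OPEN (2+5=7). Cumulative: 107
Frame 9: OPEN (9+0=9). Cumulative: 116
Frame 10: OPEN. Sum of all frame-10 rolls (1+5) = 6. Cumulative: 122

Answer: 19 28 34 54 74 92 100 107 116 122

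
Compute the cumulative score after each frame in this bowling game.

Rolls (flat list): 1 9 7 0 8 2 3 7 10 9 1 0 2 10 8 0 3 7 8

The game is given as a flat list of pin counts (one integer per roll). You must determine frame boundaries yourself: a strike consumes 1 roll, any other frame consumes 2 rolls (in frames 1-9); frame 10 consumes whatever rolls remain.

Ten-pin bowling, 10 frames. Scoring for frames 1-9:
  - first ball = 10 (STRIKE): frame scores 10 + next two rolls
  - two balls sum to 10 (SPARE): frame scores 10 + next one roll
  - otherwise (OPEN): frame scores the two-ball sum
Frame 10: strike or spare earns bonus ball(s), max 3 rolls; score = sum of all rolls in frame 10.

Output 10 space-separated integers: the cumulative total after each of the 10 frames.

Frame 1: SPARE (1+9=10). 10 + next roll (7) = 17. Cumulative: 17
Frame 2: OPEN (7+0=7). Cumulative: 24
Frame 3: SPARE (8+2=10). 10 + next roll (3) = 13. Cumulative: 37
Frame 4: SPARE (3+7=10). 10 + next roll (10) = 20. Cumulative: 57
Frame 5: STRIKE. 10 + next two rolls (9+1) = 20. Cumulative: 77
Frame 6: SPARE (9+1=10). 10 + next roll (0) = 10. Cumulative: 87
Frame 7: OPEN (0+2=2). Cumulative: 89
Frame 8: STRIKE. 10 + next two rolls (8+0) = 18. Cumulative: 107
Frame 9: OPEN (8+0=8). Cumulative: 115
Frame 10: SPARE. Sum of all frame-10 rolls (3+7+8) = 18. Cumulative: 133

Answer: 17 24 37 57 77 87 89 107 115 133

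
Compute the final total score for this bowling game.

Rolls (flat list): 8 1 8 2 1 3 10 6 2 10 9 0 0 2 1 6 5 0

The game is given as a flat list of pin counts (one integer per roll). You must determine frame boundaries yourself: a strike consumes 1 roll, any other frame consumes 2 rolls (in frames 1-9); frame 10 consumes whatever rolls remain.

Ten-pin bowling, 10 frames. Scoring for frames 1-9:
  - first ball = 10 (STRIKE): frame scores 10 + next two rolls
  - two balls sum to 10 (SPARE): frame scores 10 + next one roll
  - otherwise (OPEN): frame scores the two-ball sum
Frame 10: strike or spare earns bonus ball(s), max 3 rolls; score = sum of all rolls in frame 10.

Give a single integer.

Answer: 92

Derivation:
Frame 1: OPEN (8+1=9). Cumulative: 9
Frame 2: SPARE (8+2=10). 10 + next roll (1) = 11. Cumulative: 20
Frame 3: OPEN (1+3=4). Cumulative: 24
Frame 4: STRIKE. 10 + next two rolls (6+2) = 18. Cumulative: 42
Frame 5: OPEN (6+2=8). Cumulative: 50
Frame 6: STRIKE. 10 + next two rolls (9+0) = 19. Cumulative: 69
Frame 7: OPEN (9+0=9). Cumulative: 78
Frame 8: OPEN (0+2=2). Cumulative: 80
Frame 9: OPEN (1+6=7). Cumulative: 87
Frame 10: OPEN. Sum of all frame-10 rolls (5+0) = 5. Cumulative: 92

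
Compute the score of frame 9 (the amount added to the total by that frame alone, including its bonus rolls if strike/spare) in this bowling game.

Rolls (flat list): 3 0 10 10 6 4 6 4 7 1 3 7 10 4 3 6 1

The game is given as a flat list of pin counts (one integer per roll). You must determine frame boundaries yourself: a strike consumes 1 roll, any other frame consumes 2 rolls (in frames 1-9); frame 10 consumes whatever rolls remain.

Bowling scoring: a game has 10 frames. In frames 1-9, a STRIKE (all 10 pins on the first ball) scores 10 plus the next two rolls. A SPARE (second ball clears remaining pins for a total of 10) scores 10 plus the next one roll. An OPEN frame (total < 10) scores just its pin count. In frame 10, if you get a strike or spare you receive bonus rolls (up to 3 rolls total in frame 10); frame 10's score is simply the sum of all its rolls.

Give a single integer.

Answer: 7

Derivation:
Frame 1: OPEN (3+0=3). Cumulative: 3
Frame 2: STRIKE. 10 + next two rolls (10+6) = 26. Cumulative: 29
Frame 3: STRIKE. 10 + next two rolls (6+4) = 20. Cumulative: 49
Frame 4: SPARE (6+4=10). 10 + next roll (6) = 16. Cumulative: 65
Frame 5: SPARE (6+4=10). 10 + next roll (7) = 17. Cumulative: 82
Frame 6: OPEN (7+1=8). Cumulative: 90
Frame 7: SPARE (3+7=10). 10 + next roll (10) = 20. Cumulative: 110
Frame 8: STRIKE. 10 + next two rolls (4+3) = 17. Cumulative: 127
Frame 9: OPEN (4+3=7). Cumulative: 134
Frame 10: OPEN. Sum of all frame-10 rolls (6+1) = 7. Cumulative: 141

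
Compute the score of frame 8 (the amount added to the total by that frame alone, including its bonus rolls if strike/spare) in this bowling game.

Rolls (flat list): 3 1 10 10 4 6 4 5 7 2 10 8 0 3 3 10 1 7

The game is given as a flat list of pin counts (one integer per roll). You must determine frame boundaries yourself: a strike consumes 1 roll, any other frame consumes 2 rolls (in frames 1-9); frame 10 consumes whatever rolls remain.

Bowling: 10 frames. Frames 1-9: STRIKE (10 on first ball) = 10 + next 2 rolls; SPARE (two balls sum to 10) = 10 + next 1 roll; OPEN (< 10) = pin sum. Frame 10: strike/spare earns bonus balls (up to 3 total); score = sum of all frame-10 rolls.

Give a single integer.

Frame 1: OPEN (3+1=4). Cumulative: 4
Frame 2: STRIKE. 10 + next two rolls (10+4) = 24. Cumulative: 28
Frame 3: STRIKE. 10 + next two rolls (4+6) = 20. Cumulative: 48
Frame 4: SPARE (4+6=10). 10 + next roll (4) = 14. Cumulative: 62
Frame 5: OPEN (4+5=9). Cumulative: 71
Frame 6: OPEN (7+2=9). Cumulative: 80
Frame 7: STRIKE. 10 + next two rolls (8+0) = 18. Cumulative: 98
Frame 8: OPEN (8+0=8). Cumulative: 106
Frame 9: OPEN (3+3=6). Cumulative: 112
Frame 10: STRIKE. Sum of all frame-10 rolls (10+1+7) = 18. Cumulative: 130

Answer: 8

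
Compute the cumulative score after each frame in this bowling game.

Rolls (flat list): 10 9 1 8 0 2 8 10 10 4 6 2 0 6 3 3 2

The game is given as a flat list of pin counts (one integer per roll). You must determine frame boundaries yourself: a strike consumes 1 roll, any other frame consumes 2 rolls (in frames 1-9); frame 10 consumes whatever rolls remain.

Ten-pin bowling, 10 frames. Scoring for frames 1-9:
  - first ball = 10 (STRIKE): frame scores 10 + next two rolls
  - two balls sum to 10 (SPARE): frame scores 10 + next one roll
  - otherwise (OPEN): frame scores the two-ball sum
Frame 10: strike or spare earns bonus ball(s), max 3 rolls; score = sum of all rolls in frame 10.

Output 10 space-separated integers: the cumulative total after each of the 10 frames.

Frame 1: STRIKE. 10 + next two rolls (9+1) = 20. Cumulative: 20
Frame 2: SPARE (9+1=10). 10 + next roll (8) = 18. Cumulative: 38
Frame 3: OPEN (8+0=8). Cumulative: 46
Frame 4: SPARE (2+8=10). 10 + next roll (10) = 20. Cumulative: 66
Frame 5: STRIKE. 10 + next two rolls (10+4) = 24. Cumulative: 90
Frame 6: STRIKE. 10 + next two rolls (4+6) = 20. Cumulative: 110
Frame 7: SPARE (4+6=10). 10 + next roll (2) = 12. Cumulative: 122
Frame 8: OPEN (2+0=2). Cumulative: 124
Frame 9: OPEN (6+3=9). Cumulative: 133
Frame 10: OPEN. Sum of all frame-10 rolls (3+2) = 5. Cumulative: 138

Answer: 20 38 46 66 90 110 122 124 133 138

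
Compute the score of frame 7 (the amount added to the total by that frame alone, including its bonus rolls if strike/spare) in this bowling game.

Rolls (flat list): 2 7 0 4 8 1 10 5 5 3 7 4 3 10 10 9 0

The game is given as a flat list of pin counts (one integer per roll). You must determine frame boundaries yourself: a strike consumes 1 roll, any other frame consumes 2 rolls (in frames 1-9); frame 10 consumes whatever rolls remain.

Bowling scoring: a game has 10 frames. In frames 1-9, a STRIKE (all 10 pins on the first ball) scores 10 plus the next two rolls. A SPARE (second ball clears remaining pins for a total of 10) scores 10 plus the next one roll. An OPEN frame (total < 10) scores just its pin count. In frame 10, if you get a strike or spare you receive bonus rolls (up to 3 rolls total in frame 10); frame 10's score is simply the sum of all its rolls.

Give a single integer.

Frame 1: OPEN (2+7=9). Cumulative: 9
Frame 2: OPEN (0+4=4). Cumulative: 13
Frame 3: OPEN (8+1=9). Cumulative: 22
Frame 4: STRIKE. 10 + next two rolls (5+5) = 20. Cumulative: 42
Frame 5: SPARE (5+5=10). 10 + next roll (3) = 13. Cumulative: 55
Frame 6: SPARE (3+7=10). 10 + next roll (4) = 14. Cumulative: 69
Frame 7: OPEN (4+3=7). Cumulative: 76
Frame 8: STRIKE. 10 + next two rolls (10+9) = 29. Cumulative: 105
Frame 9: STRIKE. 10 + next two rolls (9+0) = 19. Cumulative: 124

Answer: 7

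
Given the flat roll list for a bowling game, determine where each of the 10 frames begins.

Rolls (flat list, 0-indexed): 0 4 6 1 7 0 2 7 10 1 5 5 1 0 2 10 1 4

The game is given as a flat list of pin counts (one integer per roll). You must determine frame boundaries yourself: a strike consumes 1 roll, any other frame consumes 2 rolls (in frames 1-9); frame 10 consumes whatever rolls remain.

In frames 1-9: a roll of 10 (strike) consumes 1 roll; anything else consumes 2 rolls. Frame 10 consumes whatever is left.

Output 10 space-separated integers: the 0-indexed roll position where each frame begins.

Frame 1 starts at roll index 0: rolls=0,4 (sum=4), consumes 2 rolls
Frame 2 starts at roll index 2: rolls=6,1 (sum=7), consumes 2 rolls
Frame 3 starts at roll index 4: rolls=7,0 (sum=7), consumes 2 rolls
Frame 4 starts at roll index 6: rolls=2,7 (sum=9), consumes 2 rolls
Frame 5 starts at roll index 8: roll=10 (strike), consumes 1 roll
Frame 6 starts at roll index 9: rolls=1,5 (sum=6), consumes 2 rolls
Frame 7 starts at roll index 11: rolls=5,1 (sum=6), consumes 2 rolls
Frame 8 starts at roll index 13: rolls=0,2 (sum=2), consumes 2 rolls
Frame 9 starts at roll index 15: roll=10 (strike), consumes 1 roll
Frame 10 starts at roll index 16: 2 remaining rolls

Answer: 0 2 4 6 8 9 11 13 15 16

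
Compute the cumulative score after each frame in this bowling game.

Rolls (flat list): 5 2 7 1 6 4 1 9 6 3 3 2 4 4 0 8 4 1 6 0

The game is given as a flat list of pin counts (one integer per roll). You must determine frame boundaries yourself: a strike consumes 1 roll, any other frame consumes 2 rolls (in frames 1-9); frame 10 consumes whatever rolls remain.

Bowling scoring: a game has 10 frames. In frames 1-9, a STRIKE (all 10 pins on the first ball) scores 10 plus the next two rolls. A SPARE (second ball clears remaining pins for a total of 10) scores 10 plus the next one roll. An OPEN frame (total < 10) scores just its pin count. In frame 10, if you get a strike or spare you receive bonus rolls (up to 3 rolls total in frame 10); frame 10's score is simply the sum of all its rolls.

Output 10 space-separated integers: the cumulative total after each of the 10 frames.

Answer: 7 15 26 42 51 56 64 72 77 83

Derivation:
Frame 1: OPEN (5+2=7). Cumulative: 7
Frame 2: OPEN (7+1=8). Cumulative: 15
Frame 3: SPARE (6+4=10). 10 + next roll (1) = 11. Cumulative: 26
Frame 4: SPARE (1+9=10). 10 + next roll (6) = 16. Cumulative: 42
Frame 5: OPEN (6+3=9). Cumulative: 51
Frame 6: OPEN (3+2=5). Cumulative: 56
Frame 7: OPEN (4+4=8). Cumulative: 64
Frame 8: OPEN (0+8=8). Cumulative: 72
Frame 9: OPEN (4+1=5). Cumulative: 77
Frame 10: OPEN. Sum of all frame-10 rolls (6+0) = 6. Cumulative: 83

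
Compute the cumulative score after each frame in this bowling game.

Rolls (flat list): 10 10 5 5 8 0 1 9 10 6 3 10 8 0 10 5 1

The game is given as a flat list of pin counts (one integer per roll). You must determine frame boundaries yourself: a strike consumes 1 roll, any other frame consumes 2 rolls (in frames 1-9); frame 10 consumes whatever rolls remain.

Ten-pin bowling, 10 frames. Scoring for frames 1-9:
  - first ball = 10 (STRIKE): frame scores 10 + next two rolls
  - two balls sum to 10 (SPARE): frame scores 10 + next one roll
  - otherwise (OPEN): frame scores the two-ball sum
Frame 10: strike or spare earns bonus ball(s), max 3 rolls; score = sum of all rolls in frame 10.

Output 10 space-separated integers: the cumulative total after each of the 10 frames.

Answer: 25 45 63 71 91 110 119 137 145 161

Derivation:
Frame 1: STRIKE. 10 + next two rolls (10+5) = 25. Cumulative: 25
Frame 2: STRIKE. 10 + next two rolls (5+5) = 20. Cumulative: 45
Frame 3: SPARE (5+5=10). 10 + next roll (8) = 18. Cumulative: 63
Frame 4: OPEN (8+0=8). Cumulative: 71
Frame 5: SPARE (1+9=10). 10 + next roll (10) = 20. Cumulative: 91
Frame 6: STRIKE. 10 + next two rolls (6+3) = 19. Cumulative: 110
Frame 7: OPEN (6+3=9). Cumulative: 119
Frame 8: STRIKE. 10 + next two rolls (8+0) = 18. Cumulative: 137
Frame 9: OPEN (8+0=8). Cumulative: 145
Frame 10: STRIKE. Sum of all frame-10 rolls (10+5+1) = 16. Cumulative: 161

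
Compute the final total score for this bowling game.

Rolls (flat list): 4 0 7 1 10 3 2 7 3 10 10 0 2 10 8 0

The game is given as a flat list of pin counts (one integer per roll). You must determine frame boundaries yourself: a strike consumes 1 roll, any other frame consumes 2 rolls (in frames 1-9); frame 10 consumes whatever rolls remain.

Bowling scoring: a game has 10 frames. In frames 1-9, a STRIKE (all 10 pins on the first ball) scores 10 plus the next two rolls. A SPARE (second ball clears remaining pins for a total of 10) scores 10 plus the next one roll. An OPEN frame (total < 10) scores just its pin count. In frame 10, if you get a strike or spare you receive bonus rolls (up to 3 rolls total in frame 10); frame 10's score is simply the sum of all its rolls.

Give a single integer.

Frame 1: OPEN (4+0=4). Cumulative: 4
Frame 2: OPEN (7+1=8). Cumulative: 12
Frame 3: STRIKE. 10 + next two rolls (3+2) = 15. Cumulative: 27
Frame 4: OPEN (3+2=5). Cumulative: 32
Frame 5: SPARE (7+3=10). 10 + next roll (10) = 20. Cumulative: 52
Frame 6: STRIKE. 10 + next two rolls (10+0) = 20. Cumulative: 72
Frame 7: STRIKE. 10 + next two rolls (0+2) = 12. Cumulative: 84
Frame 8: OPEN (0+2=2). Cumulative: 86
Frame 9: STRIKE. 10 + next two rolls (8+0) = 18. Cumulative: 104
Frame 10: OPEN. Sum of all frame-10 rolls (8+0) = 8. Cumulative: 112

Answer: 112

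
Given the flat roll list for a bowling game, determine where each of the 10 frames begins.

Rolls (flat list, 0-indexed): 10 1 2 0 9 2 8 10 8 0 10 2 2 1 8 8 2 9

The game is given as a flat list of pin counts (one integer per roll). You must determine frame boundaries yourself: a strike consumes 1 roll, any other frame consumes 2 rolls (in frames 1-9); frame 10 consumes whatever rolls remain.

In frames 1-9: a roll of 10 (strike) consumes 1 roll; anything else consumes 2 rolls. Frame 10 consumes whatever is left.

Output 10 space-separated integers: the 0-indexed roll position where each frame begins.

Answer: 0 1 3 5 7 8 10 11 13 15

Derivation:
Frame 1 starts at roll index 0: roll=10 (strike), consumes 1 roll
Frame 2 starts at roll index 1: rolls=1,2 (sum=3), consumes 2 rolls
Frame 3 starts at roll index 3: rolls=0,9 (sum=9), consumes 2 rolls
Frame 4 starts at roll index 5: rolls=2,8 (sum=10), consumes 2 rolls
Frame 5 starts at roll index 7: roll=10 (strike), consumes 1 roll
Frame 6 starts at roll index 8: rolls=8,0 (sum=8), consumes 2 rolls
Frame 7 starts at roll index 10: roll=10 (strike), consumes 1 roll
Frame 8 starts at roll index 11: rolls=2,2 (sum=4), consumes 2 rolls
Frame 9 starts at roll index 13: rolls=1,8 (sum=9), consumes 2 rolls
Frame 10 starts at roll index 15: 3 remaining rolls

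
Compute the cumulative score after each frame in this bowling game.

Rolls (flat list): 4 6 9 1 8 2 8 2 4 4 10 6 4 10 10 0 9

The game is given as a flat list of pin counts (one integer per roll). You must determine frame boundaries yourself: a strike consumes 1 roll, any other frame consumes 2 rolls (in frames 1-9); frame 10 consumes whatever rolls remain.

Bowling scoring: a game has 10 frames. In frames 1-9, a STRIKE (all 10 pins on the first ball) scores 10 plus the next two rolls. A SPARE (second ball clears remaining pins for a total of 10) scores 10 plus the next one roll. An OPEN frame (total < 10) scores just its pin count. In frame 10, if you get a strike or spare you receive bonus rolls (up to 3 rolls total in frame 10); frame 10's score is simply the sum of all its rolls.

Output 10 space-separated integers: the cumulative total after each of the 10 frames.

Answer: 19 37 55 69 77 97 117 137 156 165

Derivation:
Frame 1: SPARE (4+6=10). 10 + next roll (9) = 19. Cumulative: 19
Frame 2: SPARE (9+1=10). 10 + next roll (8) = 18. Cumulative: 37
Frame 3: SPARE (8+2=10). 10 + next roll (8) = 18. Cumulative: 55
Frame 4: SPARE (8+2=10). 10 + next roll (4) = 14. Cumulative: 69
Frame 5: OPEN (4+4=8). Cumulative: 77
Frame 6: STRIKE. 10 + next two rolls (6+4) = 20. Cumulative: 97
Frame 7: SPARE (6+4=10). 10 + next roll (10) = 20. Cumulative: 117
Frame 8: STRIKE. 10 + next two rolls (10+0) = 20. Cumulative: 137
Frame 9: STRIKE. 10 + next two rolls (0+9) = 19. Cumulative: 156
Frame 10: OPEN. Sum of all frame-10 rolls (0+9) = 9. Cumulative: 165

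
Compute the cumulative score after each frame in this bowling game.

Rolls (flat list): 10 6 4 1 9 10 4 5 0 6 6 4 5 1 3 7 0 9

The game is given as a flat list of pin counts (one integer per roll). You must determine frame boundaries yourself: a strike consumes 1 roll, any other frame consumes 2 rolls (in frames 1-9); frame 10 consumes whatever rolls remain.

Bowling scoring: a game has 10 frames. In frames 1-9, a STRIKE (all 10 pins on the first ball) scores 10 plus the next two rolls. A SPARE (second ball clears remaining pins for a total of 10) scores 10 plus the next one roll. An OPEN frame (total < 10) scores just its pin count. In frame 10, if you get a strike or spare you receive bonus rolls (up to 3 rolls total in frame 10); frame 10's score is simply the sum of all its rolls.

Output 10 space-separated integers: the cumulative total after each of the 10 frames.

Answer: 20 31 51 70 79 85 100 106 116 125

Derivation:
Frame 1: STRIKE. 10 + next two rolls (6+4) = 20. Cumulative: 20
Frame 2: SPARE (6+4=10). 10 + next roll (1) = 11. Cumulative: 31
Frame 3: SPARE (1+9=10). 10 + next roll (10) = 20. Cumulative: 51
Frame 4: STRIKE. 10 + next two rolls (4+5) = 19. Cumulative: 70
Frame 5: OPEN (4+5=9). Cumulative: 79
Frame 6: OPEN (0+6=6). Cumulative: 85
Frame 7: SPARE (6+4=10). 10 + next roll (5) = 15. Cumulative: 100
Frame 8: OPEN (5+1=6). Cumulative: 106
Frame 9: SPARE (3+7=10). 10 + next roll (0) = 10. Cumulative: 116
Frame 10: OPEN. Sum of all frame-10 rolls (0+9) = 9. Cumulative: 125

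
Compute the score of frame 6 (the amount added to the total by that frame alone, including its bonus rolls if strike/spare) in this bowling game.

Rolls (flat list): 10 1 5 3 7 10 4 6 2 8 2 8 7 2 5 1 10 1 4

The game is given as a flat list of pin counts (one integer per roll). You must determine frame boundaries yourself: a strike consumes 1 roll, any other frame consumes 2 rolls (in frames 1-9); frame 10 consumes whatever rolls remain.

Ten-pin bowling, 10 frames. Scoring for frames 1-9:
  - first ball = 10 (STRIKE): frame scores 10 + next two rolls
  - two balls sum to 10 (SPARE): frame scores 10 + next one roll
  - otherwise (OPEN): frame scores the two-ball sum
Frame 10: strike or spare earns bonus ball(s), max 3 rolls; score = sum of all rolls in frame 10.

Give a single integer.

Frame 1: STRIKE. 10 + next two rolls (1+5) = 16. Cumulative: 16
Frame 2: OPEN (1+5=6). Cumulative: 22
Frame 3: SPARE (3+7=10). 10 + next roll (10) = 20. Cumulative: 42
Frame 4: STRIKE. 10 + next two rolls (4+6) = 20. Cumulative: 62
Frame 5: SPARE (4+6=10). 10 + next roll (2) = 12. Cumulative: 74
Frame 6: SPARE (2+8=10). 10 + next roll (2) = 12. Cumulative: 86
Frame 7: SPARE (2+8=10). 10 + next roll (7) = 17. Cumulative: 103
Frame 8: OPEN (7+2=9). Cumulative: 112

Answer: 12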